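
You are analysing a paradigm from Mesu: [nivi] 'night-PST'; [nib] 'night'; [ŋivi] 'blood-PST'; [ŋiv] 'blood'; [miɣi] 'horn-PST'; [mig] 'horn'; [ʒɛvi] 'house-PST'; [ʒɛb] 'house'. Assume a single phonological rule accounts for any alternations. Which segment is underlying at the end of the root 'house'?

/b/

The stem for 'house' ends in [v] in [ʒɛvi] but [b] in [ʒɛb].
Compare 'blood', with invariant [v] in [ŋivi] and [ŋiv]: an analysis with underlying /v/ and a rule producing [b] in isolation would wrongly predict alternation here too.
So /b/ is underlying, and a rule of intervocalic spirantization — voiced stops become fricatives between vowels — gives [v].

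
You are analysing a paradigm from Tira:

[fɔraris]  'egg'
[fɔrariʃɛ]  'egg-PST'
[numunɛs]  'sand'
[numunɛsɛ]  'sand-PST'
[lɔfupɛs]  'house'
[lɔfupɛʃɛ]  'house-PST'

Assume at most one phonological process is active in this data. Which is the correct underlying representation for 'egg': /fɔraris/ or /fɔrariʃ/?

/fɔrariʃ/

The root 'egg' surfaces as [fɔraris] and [fɔrariʃɛ], with a stem-final [s] ~ [ʃ] alternation.
The stem 'sand' ([numunɛs], [numunɛsɛ]) shows [s] unchanged in both environments, so [s] cannot be basic with [ʃ] derived before the PST suffix.
The underlying segment must be /ʃ/; palato-alveolar /ʃ/ becomes [s] when no front vowel follows, yielding [s] there.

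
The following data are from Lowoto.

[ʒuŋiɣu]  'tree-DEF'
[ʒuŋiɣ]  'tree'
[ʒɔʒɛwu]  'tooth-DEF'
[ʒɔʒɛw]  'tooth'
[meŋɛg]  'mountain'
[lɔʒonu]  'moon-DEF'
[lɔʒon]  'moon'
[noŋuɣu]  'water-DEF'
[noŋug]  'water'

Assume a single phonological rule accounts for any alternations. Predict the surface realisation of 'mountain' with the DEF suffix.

[meŋɛɣu]

The stem for 'water' ends in [ɣ] in [noŋuɣu] but [g] in [noŋug].
But 'tree' keeps [ɣ] in both environments ([ʒuŋiɣu], [ʒuŋiɣ]), so there is no rule changing /ɣ/ to [g] in isolation.
The underlying segment must be /g/; voiced stops become fricatives between vowels, yielding [ɣ] there.
From [meŋɛg] the stem 'mountain' is /meŋɛg/; between vowels this yields [meŋɛɣu].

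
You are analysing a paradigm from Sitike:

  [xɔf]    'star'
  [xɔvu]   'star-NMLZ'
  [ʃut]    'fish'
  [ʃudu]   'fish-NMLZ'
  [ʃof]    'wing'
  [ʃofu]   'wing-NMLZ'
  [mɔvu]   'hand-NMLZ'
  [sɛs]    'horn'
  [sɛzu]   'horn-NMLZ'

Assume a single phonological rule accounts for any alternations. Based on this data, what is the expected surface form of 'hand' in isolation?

[mɔf]

'star' shows [f] ~ [v] at the end of the stem ([xɔf] vs [xɔvu]).
Compare 'wing', with invariant [f] in [ʃof] and [ʃofu]: an analysis with underlying /f/ and a rule producing [v] before the NMLZ suffix would wrongly predict alternation here too.
So /v/ is underlying, and a rule of word-final obstruent devoicing — voiced obstruents become voiceless word-finally — gives [f].
From [mɔvu] the stem 'hand' is /mɔv/; word-finally this yields [mɔf].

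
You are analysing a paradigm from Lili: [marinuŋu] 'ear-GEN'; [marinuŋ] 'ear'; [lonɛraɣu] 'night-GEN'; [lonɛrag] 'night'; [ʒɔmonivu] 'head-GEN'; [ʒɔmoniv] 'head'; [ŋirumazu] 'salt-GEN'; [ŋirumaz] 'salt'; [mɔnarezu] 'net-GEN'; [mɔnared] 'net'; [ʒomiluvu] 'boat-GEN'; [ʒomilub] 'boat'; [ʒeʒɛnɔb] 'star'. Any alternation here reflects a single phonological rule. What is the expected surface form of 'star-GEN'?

[ʒeʒɛnɔvu]

The stem for 'boat' ends in [v] in [ʒomiluvu] but [b] in [ʒomilub].
If /v/ were underlying and a rule turned it into [b] in isolation, 'head' would also alternate; but it has [v] in both [ʒɔmonivu] and [ʒɔmoniv].
The alternation reflects intervocalic spirantization: voiced stops become fricatives between vowels. /b/ is underlying.
The one attested form of 'star', [ʒeʒɛnɔb], shows underlying /ʒeʒɛnɔb/. Applying the same rule between vowels gives [ʒeʒɛnɔvu].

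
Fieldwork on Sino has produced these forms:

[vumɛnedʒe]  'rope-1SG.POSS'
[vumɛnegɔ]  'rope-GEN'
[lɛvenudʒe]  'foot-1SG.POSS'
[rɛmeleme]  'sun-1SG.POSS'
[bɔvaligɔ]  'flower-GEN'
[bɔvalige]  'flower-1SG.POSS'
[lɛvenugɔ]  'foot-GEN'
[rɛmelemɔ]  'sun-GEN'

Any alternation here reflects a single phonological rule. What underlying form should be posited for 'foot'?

/lɛvenudʒ/

'foot' shows [g] ~ [dʒ] at the end of the stem ([lɛvenugɔ] vs [lɛvenudʒe]).
If /g/ were underlying and a rule turned it into [dʒ] before the 1SG.POSS suffix, 'flower' would also alternate; but it has [g] in both [bɔvaligɔ] and [bɔvalige].
Therefore /dʒ/ is basic and [g] is derived by depalatalization (palato-alveolar /dʒ/ becomes [g] when no front vowel follows).
So 'foot' = /lɛvenudʒ/.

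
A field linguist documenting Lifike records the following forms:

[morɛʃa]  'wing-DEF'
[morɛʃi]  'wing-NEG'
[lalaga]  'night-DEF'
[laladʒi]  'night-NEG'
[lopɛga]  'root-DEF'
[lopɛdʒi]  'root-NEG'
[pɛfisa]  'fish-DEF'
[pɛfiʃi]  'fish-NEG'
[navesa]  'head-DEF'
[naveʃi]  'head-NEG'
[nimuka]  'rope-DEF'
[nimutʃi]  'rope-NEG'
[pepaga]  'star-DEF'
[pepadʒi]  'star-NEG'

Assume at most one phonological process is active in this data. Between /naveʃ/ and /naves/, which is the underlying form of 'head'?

/naves/

'head' shows [s] ~ [ʃ] at the end of the stem ([navesa] vs [naveʃi]).
The stem 'wing' ([morɛʃa], [morɛʃi]) shows [ʃ] unchanged in both environments, so [ʃ] cannot be basic with [s] derived before the DEF suffix.
The underlying segment must be /s/; /k/, /g/ and /s/ become palato-alveolar [tʃ], [dʒ] and [ʃ] before a front vowel, yielding [ʃ] there.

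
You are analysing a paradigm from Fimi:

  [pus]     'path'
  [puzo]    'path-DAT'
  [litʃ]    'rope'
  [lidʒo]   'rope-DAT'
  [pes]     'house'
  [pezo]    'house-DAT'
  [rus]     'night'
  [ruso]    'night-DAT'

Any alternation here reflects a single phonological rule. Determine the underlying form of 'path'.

In [pus] and [puzo] the final segment of 'path' alternates: [s] ~ [z].
Compare 'night', with invariant [s] in [rus] and [ruso]: an analysis with underlying /s/ and a rule producing [z] before the DAT suffix would wrongly predict alternation here too.
So /z/ is underlying, and a rule of word-final obstruent devoicing — voiced obstruents become voiceless word-finally — gives [s].

/puz/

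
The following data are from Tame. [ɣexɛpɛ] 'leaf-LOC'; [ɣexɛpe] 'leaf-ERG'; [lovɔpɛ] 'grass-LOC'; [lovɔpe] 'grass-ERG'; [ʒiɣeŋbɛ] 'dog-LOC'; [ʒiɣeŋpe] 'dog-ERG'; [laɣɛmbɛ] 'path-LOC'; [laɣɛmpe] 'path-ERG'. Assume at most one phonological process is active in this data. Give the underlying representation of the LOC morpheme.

The LOC suffix surfaces as [-bɛ] and [-pɛ], depending on the final segment of the stem.
The ERG suffix, which begins with [p], is invariant after every stem; so [p] is not altered by any rule here.
The LOC suffix is therefore /-bɛ/ underlyingly, with post-vocalic devoicing: voiced stops become voiceless after a vowel.

/-bɛ/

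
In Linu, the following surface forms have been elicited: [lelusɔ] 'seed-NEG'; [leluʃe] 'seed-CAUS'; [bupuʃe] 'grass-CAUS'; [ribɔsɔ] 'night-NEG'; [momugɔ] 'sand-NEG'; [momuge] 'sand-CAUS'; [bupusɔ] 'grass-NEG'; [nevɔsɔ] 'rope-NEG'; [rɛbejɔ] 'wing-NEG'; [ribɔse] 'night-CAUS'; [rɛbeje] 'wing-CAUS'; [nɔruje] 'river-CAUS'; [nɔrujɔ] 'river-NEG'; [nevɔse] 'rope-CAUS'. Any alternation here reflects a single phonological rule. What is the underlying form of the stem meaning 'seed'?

'seed' shows [s] ~ [ʃ] at the end of the stem ([lelusɔ] vs [leluʃe]).
Compare 'rope', with invariant [s] in [nevɔsɔ] and [nevɔse]: an analysis with underlying /s/ and a rule producing [ʃ] before the CAUS suffix would wrongly predict alternation here too.
Therefore /ʃ/ is basic and [s] is derived by depalatalization (palato-alveolar /ʃ/ becomes [s] when no front vowel follows).

/leluʃ/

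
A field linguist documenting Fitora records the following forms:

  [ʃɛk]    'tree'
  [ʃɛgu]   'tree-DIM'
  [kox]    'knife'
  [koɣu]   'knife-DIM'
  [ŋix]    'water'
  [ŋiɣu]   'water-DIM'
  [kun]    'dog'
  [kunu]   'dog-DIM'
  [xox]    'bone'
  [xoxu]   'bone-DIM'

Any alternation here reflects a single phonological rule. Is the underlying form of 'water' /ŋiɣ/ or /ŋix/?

/ŋiɣ/

The root 'water' surfaces as [ŋix] and [ŋiɣu], with a stem-final [x] ~ [ɣ] alternation.
If /x/ were underlying and a rule turned it into [ɣ] before the DIM suffix, 'bone' would also alternate; but it has [x] in both [xox] and [xoxu].
The underlying segment must be /ɣ/; voiced obstruents become voiceless word-finally, yielding [x] there.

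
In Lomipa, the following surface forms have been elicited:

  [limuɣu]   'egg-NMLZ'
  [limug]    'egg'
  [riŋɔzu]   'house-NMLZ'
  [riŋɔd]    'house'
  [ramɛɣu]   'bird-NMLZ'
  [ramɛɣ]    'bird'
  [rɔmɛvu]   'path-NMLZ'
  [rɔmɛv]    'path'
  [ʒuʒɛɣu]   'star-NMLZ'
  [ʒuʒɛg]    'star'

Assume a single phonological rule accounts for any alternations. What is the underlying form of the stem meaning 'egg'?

The stem for 'egg' ends in [ɣ] in [limuɣu] but [g] in [limug].
The stem 'bird' ([ramɛɣu], [ramɛɣ]) shows [ɣ] unchanged in both environments, so [ɣ] cannot be basic with [g] derived in isolation.
Therefore /g/ is basic and [ɣ] is derived by intervocalic spirantization (voiced stops become fricatives between vowels).

/limug/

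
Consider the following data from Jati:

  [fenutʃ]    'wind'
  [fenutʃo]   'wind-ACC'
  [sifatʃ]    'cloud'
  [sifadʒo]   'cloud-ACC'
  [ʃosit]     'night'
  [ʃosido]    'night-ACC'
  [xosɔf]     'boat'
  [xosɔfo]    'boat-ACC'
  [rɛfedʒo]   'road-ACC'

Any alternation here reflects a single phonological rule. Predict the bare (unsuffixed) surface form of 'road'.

The root 'cloud' surfaces as [sifatʃ] and [sifadʒo], with a stem-final [tʃ] ~ [dʒ] alternation.
The stem 'wind' ([fenutʃ], [fenutʃo]) shows [tʃ] unchanged in both environments, so [tʃ] cannot be basic with [dʒ] derived before the ACC suffix.
The alternation reflects word-final obstruent devoicing: voiced obstruents become voiceless word-finally. /dʒ/ is underlying.
From [rɛfedʒo] the stem 'road' is /rɛfedʒ/; word-finally this yields [rɛfetʃ].

[rɛfetʃ]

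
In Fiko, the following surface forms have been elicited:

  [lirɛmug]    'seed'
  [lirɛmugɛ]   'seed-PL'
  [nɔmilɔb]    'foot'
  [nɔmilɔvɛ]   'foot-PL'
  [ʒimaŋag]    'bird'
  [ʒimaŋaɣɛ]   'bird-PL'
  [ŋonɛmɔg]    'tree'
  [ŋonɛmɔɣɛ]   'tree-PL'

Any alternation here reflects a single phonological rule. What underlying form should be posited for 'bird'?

/ʒimaŋaɣ/

In [ʒimaŋag] and [ʒimaŋaɣɛ] the final segment of 'bird' alternates: [g] ~ [ɣ].
Compare 'seed', with invariant [g] in [lirɛmug] and [lirɛmugɛ]: an analysis with underlying /g/ and a rule producing [ɣ] before the PL suffix would wrongly predict alternation here too.
So /ɣ/ is underlying, and a rule of word-final hardening — voiced fricatives become stops word-finally — gives [g].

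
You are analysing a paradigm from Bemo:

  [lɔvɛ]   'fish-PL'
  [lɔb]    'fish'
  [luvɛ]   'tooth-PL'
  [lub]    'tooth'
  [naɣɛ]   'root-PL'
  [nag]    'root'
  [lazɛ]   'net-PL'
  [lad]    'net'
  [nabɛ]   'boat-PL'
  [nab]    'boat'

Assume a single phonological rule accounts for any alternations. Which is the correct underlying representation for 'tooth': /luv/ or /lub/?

/luv/

The stem for 'tooth' ends in [v] in [luvɛ] but [b] in [lub].
But 'boat' keeps [b] in both environments ([nabɛ], [nab]), so there is no rule changing /b/ to [v] before the PL suffix.
Therefore /v/ is basic and [b] is derived by word-final hardening (voiced fricatives become stops word-finally).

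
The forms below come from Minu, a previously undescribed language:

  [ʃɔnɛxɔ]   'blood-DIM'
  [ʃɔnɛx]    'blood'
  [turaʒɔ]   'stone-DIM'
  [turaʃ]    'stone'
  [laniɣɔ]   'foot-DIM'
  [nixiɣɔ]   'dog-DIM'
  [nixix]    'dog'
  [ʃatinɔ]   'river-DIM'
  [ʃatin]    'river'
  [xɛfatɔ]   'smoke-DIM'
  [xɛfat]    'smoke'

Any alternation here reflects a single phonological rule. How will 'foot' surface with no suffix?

In [nixiɣɔ] and [nixix] the final segment of 'dog' alternates: [ɣ] ~ [x].
Compare 'blood', with invariant [x] in [ʃɔnɛxɔ] and [ʃɔnɛx]: an analysis with underlying /x/ and a rule producing [ɣ] before the DIM suffix would wrongly predict alternation here too.
Therefore /ɣ/ is basic and [x] is derived by word-final obstruent devoicing (voiced obstruents become voiceless word-finally).
From [laniɣɔ] the stem 'foot' is /laniɣ/; word-finally this yields [lanix].

[lanix]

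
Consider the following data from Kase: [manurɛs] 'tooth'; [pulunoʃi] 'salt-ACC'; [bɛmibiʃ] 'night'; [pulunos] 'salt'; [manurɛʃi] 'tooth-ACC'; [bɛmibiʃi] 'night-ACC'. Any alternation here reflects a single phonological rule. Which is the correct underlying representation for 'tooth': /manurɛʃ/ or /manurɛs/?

/manurɛs/

In [manurɛs] and [manurɛʃi] the final segment of 'tooth' alternates: [s] ~ [ʃ].
Compare 'night', with invariant [ʃ] in [bɛmibiʃ] and [bɛmibiʃi]: an analysis with underlying /ʃ/ and a rule producing [s] in isolation would wrongly predict alternation here too.
Therefore /s/ is basic and [ʃ] is derived by palatalization before a front vowel (/s/ becomes palato-alveolar [ʃ] before a front vowel).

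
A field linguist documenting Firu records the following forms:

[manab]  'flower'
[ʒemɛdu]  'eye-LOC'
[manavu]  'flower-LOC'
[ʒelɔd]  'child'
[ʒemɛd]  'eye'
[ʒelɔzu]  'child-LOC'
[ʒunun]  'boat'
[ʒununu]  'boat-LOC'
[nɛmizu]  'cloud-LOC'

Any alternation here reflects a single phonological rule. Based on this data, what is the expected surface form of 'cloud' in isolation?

[nɛmid]

The stem for 'child' ends in [d] in [ʒelɔd] but [z] in [ʒelɔzu].
If /d/ were underlying and a rule turned it into [z] before the LOC suffix, 'eye' would also alternate; but it has [d] in both [ʒemɛd] and [ʒemɛdu].
So /z/ is underlying, and a rule of word-final hardening — voiced fricatives become stops word-finally — gives [d].
The one attested form of 'cloud', [nɛmizu], shows underlying /nɛmiz/. Applying the same rule word-finally gives [nɛmid].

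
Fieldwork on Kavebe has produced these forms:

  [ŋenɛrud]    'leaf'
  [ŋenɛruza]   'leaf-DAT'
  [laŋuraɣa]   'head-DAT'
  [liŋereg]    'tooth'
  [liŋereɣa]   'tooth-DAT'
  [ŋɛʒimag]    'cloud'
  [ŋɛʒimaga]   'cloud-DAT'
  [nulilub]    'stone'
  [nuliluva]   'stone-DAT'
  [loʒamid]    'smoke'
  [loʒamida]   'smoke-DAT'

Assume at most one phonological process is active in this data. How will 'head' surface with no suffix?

The stem for 'tooth' ends in [g] in [liŋereg] but [ɣ] in [liŋereɣa].
But 'cloud' keeps [g] in both environments ([ŋɛʒimag], [ŋɛʒimaga]), so there is no rule changing /g/ to [ɣ] before the DAT suffix.
Therefore /ɣ/ is basic and [g] is derived by word-final hardening (voiced fricatives become stops word-finally).
The one attested form of 'head', [laŋuraɣa], shows underlying /laŋuraɣ/. Applying the same rule word-finally gives [laŋurag].

[laŋurag]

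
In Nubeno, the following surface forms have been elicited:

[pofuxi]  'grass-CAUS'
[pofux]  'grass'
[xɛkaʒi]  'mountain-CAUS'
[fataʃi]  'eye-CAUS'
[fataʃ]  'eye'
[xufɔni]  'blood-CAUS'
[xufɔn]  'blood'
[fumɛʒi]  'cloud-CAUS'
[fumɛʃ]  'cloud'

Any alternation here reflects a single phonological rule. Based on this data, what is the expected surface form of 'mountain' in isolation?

The stem for 'cloud' ends in [ʒ] in [fumɛʒi] but [ʃ] in [fumɛʃ].
The stem 'eye' ([fataʃi], [fataʃ]) shows [ʃ] unchanged in both environments, so [ʃ] cannot be basic with [ʒ] derived before the CAUS suffix.
The underlying segment must be /ʒ/; voiced obstruents become voiceless word-finally, yielding [ʃ] there.
From [xɛkaʒi] the stem 'mountain' is /xɛkaʒ/; word-finally this yields [xɛkaʃ].

[xɛkaʃ]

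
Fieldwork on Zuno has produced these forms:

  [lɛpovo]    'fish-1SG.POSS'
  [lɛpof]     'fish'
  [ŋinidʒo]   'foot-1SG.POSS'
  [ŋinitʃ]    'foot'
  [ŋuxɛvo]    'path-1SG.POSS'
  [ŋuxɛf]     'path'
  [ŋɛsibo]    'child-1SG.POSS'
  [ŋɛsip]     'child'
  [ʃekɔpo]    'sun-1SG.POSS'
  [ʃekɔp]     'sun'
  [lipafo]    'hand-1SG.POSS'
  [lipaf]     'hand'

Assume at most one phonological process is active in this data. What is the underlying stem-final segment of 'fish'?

The stem for 'fish' ends in [v] in [lɛpovo] but [f] in [lɛpof].
The stem 'hand' ([lipafo], [lipaf]) shows [f] unchanged in both environments, so [f] cannot be basic with [v] derived before the 1SG.POSS suffix.
The underlying segment must be /v/; voiced obstruents become voiceless word-finally, yielding [f] there.

/v/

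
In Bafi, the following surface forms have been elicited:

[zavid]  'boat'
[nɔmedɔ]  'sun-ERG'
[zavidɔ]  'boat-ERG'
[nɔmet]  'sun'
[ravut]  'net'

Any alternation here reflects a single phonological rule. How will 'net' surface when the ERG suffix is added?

[ravudɔ]

'sun' shows [d] ~ [t] at the end of the stem ([nɔmedɔ] vs [nɔmet]).
The stem 'boat' ([zavidɔ], [zavid]) shows [d] unchanged in both environments, so [d] cannot be basic with [t] derived in isolation.
The underlying segment must be /t/; voiceless stops become voiced between vowels, yielding [d] there.
From [ravut] the stem 'net' is /ravut/; between vowels this yields [ravudɔ].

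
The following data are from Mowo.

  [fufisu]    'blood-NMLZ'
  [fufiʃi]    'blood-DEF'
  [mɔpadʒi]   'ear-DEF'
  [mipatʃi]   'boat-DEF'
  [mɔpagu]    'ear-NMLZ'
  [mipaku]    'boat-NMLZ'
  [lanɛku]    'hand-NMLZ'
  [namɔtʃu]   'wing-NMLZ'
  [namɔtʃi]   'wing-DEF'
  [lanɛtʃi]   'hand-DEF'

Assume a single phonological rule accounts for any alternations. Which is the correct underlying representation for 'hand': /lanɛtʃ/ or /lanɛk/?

In [lanɛtʃi] and [lanɛku] the final segment of 'hand' alternates: [tʃ] ~ [k].
The stem 'wing' ([namɔtʃi], [namɔtʃu]) shows [tʃ] unchanged in both environments, so [tʃ] cannot be basic with [k] derived before the NMLZ suffix.
Therefore /k/ is basic and [tʃ] is derived by palatalization before a front vowel (/k/, /g/ and /s/ become palato-alveolar [tʃ], [dʒ] and [ʃ] before a front vowel).

/lanɛk/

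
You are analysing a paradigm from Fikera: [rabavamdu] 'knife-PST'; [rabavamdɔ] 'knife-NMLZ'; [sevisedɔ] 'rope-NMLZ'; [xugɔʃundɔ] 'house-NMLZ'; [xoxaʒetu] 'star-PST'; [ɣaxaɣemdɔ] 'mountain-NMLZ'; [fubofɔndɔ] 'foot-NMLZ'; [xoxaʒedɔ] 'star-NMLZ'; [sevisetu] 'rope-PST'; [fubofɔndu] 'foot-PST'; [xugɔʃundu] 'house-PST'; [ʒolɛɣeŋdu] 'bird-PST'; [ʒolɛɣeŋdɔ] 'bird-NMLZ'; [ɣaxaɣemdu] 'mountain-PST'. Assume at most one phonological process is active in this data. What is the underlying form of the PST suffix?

The PST suffix surfaces as [-du] and [-tu], depending on the final segment of the stem.
By contrast the NMLZ suffix keeps its initial [d] throughout — that segment must be underlying.
The PST suffix is therefore /-tu/ underlyingly, with post-nasal voicing: voiceless stops become voiced after a nasal.

/-tu/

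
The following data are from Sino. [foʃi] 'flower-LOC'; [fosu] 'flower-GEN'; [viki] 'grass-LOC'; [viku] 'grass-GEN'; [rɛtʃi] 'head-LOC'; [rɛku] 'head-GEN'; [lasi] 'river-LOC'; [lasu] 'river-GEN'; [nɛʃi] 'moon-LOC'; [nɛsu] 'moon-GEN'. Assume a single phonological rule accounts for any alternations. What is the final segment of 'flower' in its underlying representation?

/ʃ/

In [foʃi] and [fosu] the final segment of 'flower' alternates: [ʃ] ~ [s].
Compare 'river', with invariant [s] in [lasi] and [lasu]: an analysis with underlying /s/ and a rule producing [ʃ] before the LOC suffix would wrongly predict alternation here too.
The alternation reflects depalatalization: palato-alveolar /tʃ/ and /ʃ/ become [k] and [s] when no front vowel follows. /ʃ/ is underlying.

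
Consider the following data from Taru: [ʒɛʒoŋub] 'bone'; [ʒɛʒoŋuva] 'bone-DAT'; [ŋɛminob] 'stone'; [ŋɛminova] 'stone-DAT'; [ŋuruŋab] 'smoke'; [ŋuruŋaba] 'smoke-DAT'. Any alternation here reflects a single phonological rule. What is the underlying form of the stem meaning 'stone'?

The stem for 'stone' ends in [b] in [ŋɛminob] but [v] in [ŋɛminova].
But 'smoke' keeps [b] in both environments ([ŋuruŋab], [ŋuruŋaba]), so there is no rule changing /b/ to [v] before the DAT suffix.
The alternation reflects word-final hardening: voiced fricatives become stops word-finally. /v/ is underlying.

/ŋɛminov/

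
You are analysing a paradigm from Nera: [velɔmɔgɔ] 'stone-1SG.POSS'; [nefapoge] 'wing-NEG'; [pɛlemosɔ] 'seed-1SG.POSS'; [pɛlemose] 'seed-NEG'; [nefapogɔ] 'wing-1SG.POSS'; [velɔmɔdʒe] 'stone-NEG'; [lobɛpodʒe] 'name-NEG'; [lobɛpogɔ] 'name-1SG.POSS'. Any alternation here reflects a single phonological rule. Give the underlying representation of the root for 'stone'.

/velɔmɔdʒ/

'stone' shows [g] ~ [dʒ] at the end of the stem ([velɔmɔgɔ] vs [velɔmɔdʒe]).
Compare 'wing', with invariant [g] in [nefapogɔ] and [nefapoge]: an analysis with underlying /g/ and a rule producing [dʒ] before the NEG suffix would wrongly predict alternation here too.
The underlying segment must be /dʒ/; palato-alveolar /dʒ/ becomes [g] when no front vowel follows, yielding [g] there.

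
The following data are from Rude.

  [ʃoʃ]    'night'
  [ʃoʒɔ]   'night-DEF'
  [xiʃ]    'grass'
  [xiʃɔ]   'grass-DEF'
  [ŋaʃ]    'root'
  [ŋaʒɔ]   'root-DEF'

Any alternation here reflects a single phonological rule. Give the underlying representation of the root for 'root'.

/ŋaʒ/

'root' shows [ʃ] ~ [ʒ] at the end of the stem ([ŋaʃ] vs [ŋaʒɔ]).
If /ʃ/ were underlying and a rule turned it into [ʒ] before the DEF suffix, 'grass' would also alternate; but it has [ʃ] in both [xiʃ] and [xiʃɔ].
Therefore /ʒ/ is basic and [ʃ] is derived by word-final obstruent devoicing (voiced obstruents become voiceless word-finally).
So 'root' = /ŋaʒ/.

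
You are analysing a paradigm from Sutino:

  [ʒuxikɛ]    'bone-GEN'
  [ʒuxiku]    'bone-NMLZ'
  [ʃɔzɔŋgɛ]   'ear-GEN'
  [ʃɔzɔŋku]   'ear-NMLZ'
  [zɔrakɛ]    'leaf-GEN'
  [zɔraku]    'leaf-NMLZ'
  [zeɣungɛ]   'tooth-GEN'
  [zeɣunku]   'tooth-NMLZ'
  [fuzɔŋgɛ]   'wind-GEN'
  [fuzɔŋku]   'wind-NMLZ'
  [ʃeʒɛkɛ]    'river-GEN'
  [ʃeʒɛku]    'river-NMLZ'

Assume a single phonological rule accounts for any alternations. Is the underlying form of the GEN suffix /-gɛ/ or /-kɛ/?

/-gɛ/

The GEN morpheme has two allomorphs, [-gɛ] and [-kɛ].
The NMLZ suffix, which begins with [k], is invariant after every stem; so [k] is not altered by any rule here.
So the underlying form is /-gɛ/, and voiced stops become voiceless after a vowel.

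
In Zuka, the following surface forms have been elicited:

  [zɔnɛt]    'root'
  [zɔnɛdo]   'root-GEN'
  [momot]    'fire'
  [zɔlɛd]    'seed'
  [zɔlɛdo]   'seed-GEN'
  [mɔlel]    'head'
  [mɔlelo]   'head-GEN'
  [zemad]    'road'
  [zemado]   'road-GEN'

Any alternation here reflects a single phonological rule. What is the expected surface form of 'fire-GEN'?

The stem for 'root' ends in [t] in [zɔnɛt] but [d] in [zɔnɛdo].
Compare 'road', with invariant [d] in [zemad] and [zemado]: an analysis with underlying /d/ and a rule producing [t] in isolation would wrongly predict alternation here too.
The alternation reflects intervocalic voicing: voiceless stops become voiced between vowels. /t/ is underlying.
From [momot] the stem 'fire' is /momot/; between vowels this yields [momodo].

[momodo]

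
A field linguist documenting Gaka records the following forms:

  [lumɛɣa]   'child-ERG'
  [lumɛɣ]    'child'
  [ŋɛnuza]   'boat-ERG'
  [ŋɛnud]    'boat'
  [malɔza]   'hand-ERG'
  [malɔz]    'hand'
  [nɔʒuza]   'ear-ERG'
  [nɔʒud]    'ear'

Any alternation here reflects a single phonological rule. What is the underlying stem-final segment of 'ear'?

/d/

In [nɔʒuza] and [nɔʒud] the final segment of 'ear' alternates: [z] ~ [d].
The stem 'hand' ([malɔza], [malɔz]) shows [z] unchanged in both environments, so [z] cannot be basic with [d] derived in isolation.
So /d/ is underlying, and a rule of intervocalic spirantization — voiced stops become fricatives between vowels — gives [z].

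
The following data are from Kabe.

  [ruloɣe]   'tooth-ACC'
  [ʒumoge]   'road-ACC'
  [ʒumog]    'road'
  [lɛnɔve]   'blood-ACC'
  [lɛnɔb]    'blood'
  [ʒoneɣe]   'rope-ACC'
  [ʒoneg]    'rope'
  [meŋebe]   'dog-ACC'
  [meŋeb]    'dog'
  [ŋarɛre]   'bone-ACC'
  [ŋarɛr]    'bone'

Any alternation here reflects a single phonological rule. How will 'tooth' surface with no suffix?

'rope' shows [ɣ] ~ [g] at the end of the stem ([ʒoneɣe] vs [ʒoneg]).
If /g/ were underlying and a rule turned it into [ɣ] before the ACC suffix, 'road' would also alternate; but it has [g] in both [ʒumoge] and [ʒumog].
So /ɣ/ is underlying, and a rule of word-final hardening — voiced fricatives become stops word-finally — gives [g].
The one attested form of 'tooth', [ruloɣe], shows underlying /ruloɣ/. Applying the same rule word-finally gives [rulog].

[rulog]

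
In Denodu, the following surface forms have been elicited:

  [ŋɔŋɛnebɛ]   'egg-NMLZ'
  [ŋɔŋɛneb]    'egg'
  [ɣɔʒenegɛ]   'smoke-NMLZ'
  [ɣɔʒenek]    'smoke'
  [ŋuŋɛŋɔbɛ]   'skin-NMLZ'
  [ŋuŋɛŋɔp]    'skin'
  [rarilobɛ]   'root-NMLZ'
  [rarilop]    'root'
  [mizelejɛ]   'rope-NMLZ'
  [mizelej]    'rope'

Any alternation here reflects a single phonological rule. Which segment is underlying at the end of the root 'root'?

/p/

The root 'root' surfaces as [rarilobɛ] and [rarilop], with a stem-final [b] ~ [p] alternation.
Compare 'egg', with invariant [b] in [ŋɔŋɛnebɛ] and [ŋɔŋɛneb]: an analysis with underlying /b/ and a rule producing [p] in isolation would wrongly predict alternation here too.
Therefore /p/ is basic and [b] is derived by intervocalic voicing (voiceless stops become voiced between vowels).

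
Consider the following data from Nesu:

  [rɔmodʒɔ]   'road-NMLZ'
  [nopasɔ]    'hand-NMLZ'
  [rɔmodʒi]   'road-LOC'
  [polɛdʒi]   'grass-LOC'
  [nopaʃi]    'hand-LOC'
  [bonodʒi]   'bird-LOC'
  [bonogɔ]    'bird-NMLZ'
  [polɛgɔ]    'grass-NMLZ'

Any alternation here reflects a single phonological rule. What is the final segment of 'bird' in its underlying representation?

'bird' shows [dʒ] ~ [g] at the end of the stem ([bonodʒi] vs [bonogɔ]).
If /dʒ/ were underlying and a rule turned it into [g] before the NMLZ suffix, 'road' would also alternate; but it has [dʒ] in both [rɔmodʒi] and [rɔmodʒɔ].
Therefore /g/ is basic and [dʒ] is derived by palatalization before a front vowel (/g/ and /s/ become palato-alveolar [dʒ] and [ʃ] before a front vowel).

/g/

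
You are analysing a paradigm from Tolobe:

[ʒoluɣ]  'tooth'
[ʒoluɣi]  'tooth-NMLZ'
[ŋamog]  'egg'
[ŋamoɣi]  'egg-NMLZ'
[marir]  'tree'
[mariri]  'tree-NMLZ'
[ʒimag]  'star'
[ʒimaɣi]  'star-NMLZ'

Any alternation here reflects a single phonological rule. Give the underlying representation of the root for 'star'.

/ʒimag/

In [ʒimag] and [ʒimaɣi] the final segment of 'star' alternates: [g] ~ [ɣ].
The stem 'tooth' ([ʒoluɣ], [ʒoluɣi]) shows [ɣ] unchanged in both environments, so [ɣ] cannot be basic with [g] derived in isolation.
The alternation reflects intervocalic spirantization: voiced stops become fricatives between vowels. /g/ is underlying.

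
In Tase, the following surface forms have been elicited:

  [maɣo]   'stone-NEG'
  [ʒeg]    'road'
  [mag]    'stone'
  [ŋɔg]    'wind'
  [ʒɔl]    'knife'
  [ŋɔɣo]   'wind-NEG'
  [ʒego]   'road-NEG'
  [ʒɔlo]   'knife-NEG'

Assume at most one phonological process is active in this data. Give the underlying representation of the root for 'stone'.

/maɣ/

'stone' shows [g] ~ [ɣ] at the end of the stem ([mag] vs [maɣo]).
Compare 'road', with invariant [g] in [ʒeg] and [ʒego]: an analysis with underlying /g/ and a rule producing [ɣ] before the NEG suffix would wrongly predict alternation here too.
The alternation reflects word-final hardening: voiced fricatives become stops word-finally. /ɣ/ is underlying.
The underlying form of 'stone' is therefore /maɣ/.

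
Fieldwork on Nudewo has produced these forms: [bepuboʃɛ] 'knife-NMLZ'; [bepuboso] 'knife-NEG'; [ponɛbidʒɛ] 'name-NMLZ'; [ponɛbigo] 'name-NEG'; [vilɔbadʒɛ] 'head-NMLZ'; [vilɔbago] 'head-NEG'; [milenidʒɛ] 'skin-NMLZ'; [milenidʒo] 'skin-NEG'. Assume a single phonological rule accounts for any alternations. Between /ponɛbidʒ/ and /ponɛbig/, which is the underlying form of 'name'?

The root 'name' surfaces as [ponɛbidʒɛ] and [ponɛbigo], with a stem-final [dʒ] ~ [g] alternation.
But 'skin' keeps [dʒ] in both environments ([milenidʒɛ], [milenidʒo]), so there is no rule changing /dʒ/ to [g] before the NEG suffix.
So /g/ is underlying, and a rule of palatalization before a front vowel — /g/ and /s/ become palato-alveolar [dʒ] and [ʃ] before a front vowel — gives [dʒ].

/ponɛbig/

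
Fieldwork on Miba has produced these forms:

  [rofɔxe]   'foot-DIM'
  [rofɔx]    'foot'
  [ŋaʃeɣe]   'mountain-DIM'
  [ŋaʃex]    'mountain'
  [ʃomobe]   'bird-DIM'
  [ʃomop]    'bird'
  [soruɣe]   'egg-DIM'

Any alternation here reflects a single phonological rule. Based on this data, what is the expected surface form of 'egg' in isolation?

[sorux]

The stem for 'mountain' ends in [ɣ] in [ŋaʃeɣe] but [x] in [ŋaʃex].
But 'foot' keeps [x] in both environments ([rofɔxe], [rofɔx]), so there is no rule changing /x/ to [ɣ] before the DIM suffix.
The alternation reflects word-final obstruent devoicing: voiced obstruents become voiceless word-finally. /ɣ/ is underlying.
The one attested form of 'egg', [soruɣe], shows underlying /soruɣ/. Applying the same rule word-finally gives [sorux].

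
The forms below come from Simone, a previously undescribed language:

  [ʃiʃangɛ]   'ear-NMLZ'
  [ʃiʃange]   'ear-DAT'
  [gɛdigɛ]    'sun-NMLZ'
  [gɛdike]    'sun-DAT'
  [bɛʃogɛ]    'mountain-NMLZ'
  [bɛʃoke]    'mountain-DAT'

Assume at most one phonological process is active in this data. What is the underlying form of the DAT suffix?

The DAT suffix surfaces as [-ge] and [-ke], depending on the final segment of the stem.
The NMLZ suffix, which begins with [g], is invariant after every stem; so [g] is not altered by any rule here.
So the underlying form is /-ke/, and voiceless stops become voiced after a nasal.

/-ke/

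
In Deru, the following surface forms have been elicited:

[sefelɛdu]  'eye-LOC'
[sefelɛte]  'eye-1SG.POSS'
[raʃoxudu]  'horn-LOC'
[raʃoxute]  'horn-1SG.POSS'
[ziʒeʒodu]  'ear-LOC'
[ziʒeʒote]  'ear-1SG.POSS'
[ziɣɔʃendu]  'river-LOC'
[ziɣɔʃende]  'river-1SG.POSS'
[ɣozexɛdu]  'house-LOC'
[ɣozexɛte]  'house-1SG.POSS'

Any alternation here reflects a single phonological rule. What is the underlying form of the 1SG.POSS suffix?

/-te/

The 1SG.POSS morpheme has two allomorphs, [-de] and [-te].
By contrast the LOC suffix keeps its initial [d] throughout — that segment must be underlying.
So the underlying form is /-te/, and voiceless stops become voiced after a nasal.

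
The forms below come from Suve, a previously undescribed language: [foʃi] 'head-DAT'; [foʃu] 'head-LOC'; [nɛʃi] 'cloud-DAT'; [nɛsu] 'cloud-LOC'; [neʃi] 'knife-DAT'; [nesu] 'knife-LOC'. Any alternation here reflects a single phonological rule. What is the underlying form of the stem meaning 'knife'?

/nes/

'knife' shows [ʃ] ~ [s] at the end of the stem ([neʃi] vs [nesu]).
If /ʃ/ were underlying and a rule turned it into [s] before the LOC suffix, 'head' would also alternate; but it has [ʃ] in both [foʃi] and [foʃu].
The underlying segment must be /s/; /s/ becomes palato-alveolar [ʃ] before a front vowel, yielding [ʃ] there.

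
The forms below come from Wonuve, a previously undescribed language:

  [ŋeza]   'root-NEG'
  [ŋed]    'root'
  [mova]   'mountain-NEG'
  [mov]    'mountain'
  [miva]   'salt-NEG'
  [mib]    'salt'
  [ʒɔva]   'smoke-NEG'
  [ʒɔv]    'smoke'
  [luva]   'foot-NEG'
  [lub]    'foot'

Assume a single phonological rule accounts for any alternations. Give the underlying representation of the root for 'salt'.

/mib/

'salt' shows [v] ~ [b] at the end of the stem ([miva] vs [mib]).
The stem 'smoke' ([ʒɔva], [ʒɔv]) shows [v] unchanged in both environments, so [v] cannot be basic with [b] derived in isolation.
So /b/ is underlying, and a rule of intervocalic spirantization — voiced stops become fricatives between vowels — gives [v].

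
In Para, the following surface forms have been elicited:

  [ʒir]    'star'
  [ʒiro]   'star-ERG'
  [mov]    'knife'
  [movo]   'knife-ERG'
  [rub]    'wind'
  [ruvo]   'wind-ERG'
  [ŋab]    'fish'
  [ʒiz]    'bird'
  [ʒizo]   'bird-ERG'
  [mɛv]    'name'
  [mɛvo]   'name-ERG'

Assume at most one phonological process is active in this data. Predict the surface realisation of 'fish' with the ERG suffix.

In [rub] and [ruvo] the final segment of 'wind' alternates: [b] ~ [v].
The stem 'knife' ([mov], [movo]) shows [v] unchanged in both environments, so [v] cannot be basic with [b] derived in isolation.
So /b/ is underlying, and a rule of intervocalic spirantization — voiced stops become fricatives between vowels — gives [v].
From [ŋab] the stem 'fish' is /ŋab/; between vowels this yields [ŋavo].

[ŋavo]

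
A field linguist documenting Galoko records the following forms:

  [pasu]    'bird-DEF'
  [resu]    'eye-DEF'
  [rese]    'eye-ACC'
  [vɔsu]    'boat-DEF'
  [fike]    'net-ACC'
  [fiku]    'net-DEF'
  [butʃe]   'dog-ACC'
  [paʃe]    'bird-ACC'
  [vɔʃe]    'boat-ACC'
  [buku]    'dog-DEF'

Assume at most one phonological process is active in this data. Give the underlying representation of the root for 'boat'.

The root 'boat' surfaces as [vɔʃe] and [vɔsu], with a stem-final [ʃ] ~ [s] alternation.
Compare 'eye', with invariant [s] in [rese] and [resu]: an analysis with underlying /s/ and a rule producing [ʃ] before the ACC suffix would wrongly predict alternation here too.
Therefore /ʃ/ is basic and [s] is derived by depalatalization (palato-alveolar /tʃ/ and /ʃ/ become [k] and [s] when no front vowel follows).

/vɔʃ/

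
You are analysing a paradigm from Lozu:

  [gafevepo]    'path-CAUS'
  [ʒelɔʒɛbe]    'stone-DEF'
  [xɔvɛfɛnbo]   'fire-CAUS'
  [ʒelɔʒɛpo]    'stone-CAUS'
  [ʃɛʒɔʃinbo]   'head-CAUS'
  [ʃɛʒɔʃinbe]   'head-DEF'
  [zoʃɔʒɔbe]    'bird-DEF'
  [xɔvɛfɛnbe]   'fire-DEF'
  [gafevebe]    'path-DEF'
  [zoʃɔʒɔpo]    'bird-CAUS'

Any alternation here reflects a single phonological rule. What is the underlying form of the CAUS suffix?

The CAUS suffix surfaces as [-bo] and [-po], depending on the final segment of the stem.
By contrast the DEF suffix keeps its initial [b] throughout — that segment must be underlying.
So the underlying form is /-po/, and voiceless stops become voiced after a nasal.

/-po/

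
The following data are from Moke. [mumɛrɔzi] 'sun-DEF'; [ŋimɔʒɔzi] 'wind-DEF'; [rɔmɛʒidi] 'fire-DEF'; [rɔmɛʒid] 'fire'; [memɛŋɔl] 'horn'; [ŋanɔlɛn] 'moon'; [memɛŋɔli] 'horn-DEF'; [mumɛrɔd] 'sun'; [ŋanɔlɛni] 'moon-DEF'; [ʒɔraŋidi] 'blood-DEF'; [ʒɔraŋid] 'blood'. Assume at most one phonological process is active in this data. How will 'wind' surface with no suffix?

The stem for 'sun' ends in [d] in [mumɛrɔd] but [z] in [mumɛrɔzi].
Compare 'blood', with invariant [d] in [ʒɔraŋid] and [ʒɔraŋidi]: an analysis with underlying /d/ and a rule producing [z] before the DEF suffix would wrongly predict alternation here too.
The alternation reflects word-final hardening: voiced fricatives become stops word-finally. /z/ is underlying.
The one attested form of 'wind', [ŋimɔʒɔzi], shows underlying /ŋimɔʒɔz/. Applying the same rule word-finally gives [ŋimɔʒɔd].

[ŋimɔʒɔd]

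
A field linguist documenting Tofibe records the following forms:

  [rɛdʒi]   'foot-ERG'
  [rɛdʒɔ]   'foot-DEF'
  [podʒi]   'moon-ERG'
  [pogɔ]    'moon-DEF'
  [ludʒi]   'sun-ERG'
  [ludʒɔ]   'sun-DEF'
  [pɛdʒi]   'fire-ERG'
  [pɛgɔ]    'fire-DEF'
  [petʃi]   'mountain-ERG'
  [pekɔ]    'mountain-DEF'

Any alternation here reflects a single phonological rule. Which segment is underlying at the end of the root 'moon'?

/g/

'moon' shows [dʒ] ~ [g] at the end of the stem ([podʒi] vs [pogɔ]).
Compare 'foot', with invariant [dʒ] in [rɛdʒi] and [rɛdʒɔ]: an analysis with underlying /dʒ/ and a rule producing [g] before the DEF suffix would wrongly predict alternation here too.
The alternation reflects palatalization before a front vowel: /k/ and /g/ become palato-alveolar [tʃ] and [dʒ] before a front vowel. /g/ is underlying.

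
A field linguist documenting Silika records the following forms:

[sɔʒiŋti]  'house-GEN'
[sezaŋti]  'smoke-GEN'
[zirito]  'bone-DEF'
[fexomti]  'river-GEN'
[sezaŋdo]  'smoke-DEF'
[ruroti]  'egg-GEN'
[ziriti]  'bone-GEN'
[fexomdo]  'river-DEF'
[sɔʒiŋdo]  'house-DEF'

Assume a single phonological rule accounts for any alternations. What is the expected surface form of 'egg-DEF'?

The DEF suffix surfaces as [-do] and [-to], depending on the final segment of the stem.
By contrast the GEN suffix keeps its initial [t] throughout — that segment must be underlying.
The DEF suffix is therefore /-do/ underlyingly, with post-vocalic devoicing: voiced stops become voiceless after a vowel.
After 'egg', which ends in a vowel, the suffix surfaces as [-to], giving [ruroto].

[ruroto]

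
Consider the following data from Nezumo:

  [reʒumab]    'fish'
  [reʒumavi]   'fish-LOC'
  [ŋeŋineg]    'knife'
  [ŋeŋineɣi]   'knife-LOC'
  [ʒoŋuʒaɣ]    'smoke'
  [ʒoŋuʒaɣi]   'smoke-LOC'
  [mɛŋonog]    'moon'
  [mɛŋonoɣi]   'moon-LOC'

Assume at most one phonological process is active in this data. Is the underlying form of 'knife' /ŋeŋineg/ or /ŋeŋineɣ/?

/ŋeŋineg/

'knife' shows [g] ~ [ɣ] at the end of the stem ([ŋeŋineg] vs [ŋeŋineɣi]).
But 'smoke' keeps [ɣ] in both environments ([ʒoŋuʒaɣ], [ʒoŋuʒaɣi]), so there is no rule changing /ɣ/ to [g] in isolation.
So /g/ is underlying, and a rule of intervocalic spirantization — voiced stops become fricatives between vowels — gives [ɣ].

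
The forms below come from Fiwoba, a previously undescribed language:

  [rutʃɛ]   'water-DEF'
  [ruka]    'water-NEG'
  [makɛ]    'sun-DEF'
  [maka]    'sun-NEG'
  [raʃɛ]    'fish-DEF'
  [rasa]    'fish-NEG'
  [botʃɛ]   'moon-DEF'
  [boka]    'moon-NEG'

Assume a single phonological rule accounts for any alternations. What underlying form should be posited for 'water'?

/rutʃ/

The root 'water' surfaces as [rutʃɛ] and [ruka], with a stem-final [tʃ] ~ [k] alternation.
The stem 'sun' ([makɛ], [maka]) shows [k] unchanged in both environments, so [k] cannot be basic with [tʃ] derived before the DEF suffix.
The alternation reflects depalatalization: palato-alveolar /tʃ/ and /ʃ/ become [k] and [s] when no front vowel follows. /tʃ/ is underlying.
So 'water' = /rutʃ/.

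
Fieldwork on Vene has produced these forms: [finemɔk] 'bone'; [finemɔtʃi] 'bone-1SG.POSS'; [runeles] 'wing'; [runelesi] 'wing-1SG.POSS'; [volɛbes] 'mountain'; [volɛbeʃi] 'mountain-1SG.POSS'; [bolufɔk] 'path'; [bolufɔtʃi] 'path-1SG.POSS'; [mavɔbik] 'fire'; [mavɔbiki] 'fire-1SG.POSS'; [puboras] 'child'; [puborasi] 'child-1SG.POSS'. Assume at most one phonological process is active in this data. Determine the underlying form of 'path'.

/bolufɔtʃ/

The stem for 'path' ends in [k] in [bolufɔk] but [tʃ] in [bolufɔtʃi].
If /k/ were underlying and a rule turned it into [tʃ] before the 1SG.POSS suffix, 'fire' would also alternate; but it has [k] in both [mavɔbik] and [mavɔbiki].
The alternation reflects depalatalization: palato-alveolar /tʃ/ and /ʃ/ become [k] and [s] when no front vowel follows. /tʃ/ is underlying.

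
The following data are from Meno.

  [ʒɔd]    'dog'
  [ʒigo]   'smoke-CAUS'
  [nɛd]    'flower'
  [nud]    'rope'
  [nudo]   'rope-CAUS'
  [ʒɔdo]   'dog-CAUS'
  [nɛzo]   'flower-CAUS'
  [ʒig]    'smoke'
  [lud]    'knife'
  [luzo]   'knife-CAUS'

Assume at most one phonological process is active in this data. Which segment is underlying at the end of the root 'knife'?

The root 'knife' surfaces as [lud] and [luzo], with a stem-final [d] ~ [z] alternation.
If /d/ were underlying and a rule turned it into [z] before the CAUS suffix, 'rope' would also alternate; but it has [d] in both [nud] and [nudo].
So /z/ is underlying, and a rule of word-final hardening — voiced fricatives become stops word-finally — gives [d].

/z/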